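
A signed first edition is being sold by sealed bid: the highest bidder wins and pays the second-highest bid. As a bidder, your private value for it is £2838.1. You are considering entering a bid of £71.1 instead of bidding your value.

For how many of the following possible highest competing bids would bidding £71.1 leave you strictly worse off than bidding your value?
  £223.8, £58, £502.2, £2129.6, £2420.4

The deviation hurts exactly when the highest competing bid lies strictly between £71.1 and £2838.1 — underbidding then forfeits a profitable win.
£223.8: inside the interval → strictly worse (loss £2614.3).
£58: below both → same outcome either way.
£502.2: inside the interval → strictly worse (loss £2335.9).
£2129.6: inside the interval → strictly worse (loss £708.5).
£2420.4: inside the interval → strictly worse (loss £417.7).
Count: 4.

4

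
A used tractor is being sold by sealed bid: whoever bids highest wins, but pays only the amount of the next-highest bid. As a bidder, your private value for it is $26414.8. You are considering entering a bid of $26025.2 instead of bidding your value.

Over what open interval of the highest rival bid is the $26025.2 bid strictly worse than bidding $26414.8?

If the competing bid is below $26025.2, both bids win at the same price — no difference.
If it is above $26414.8, both bids lose — no difference.
If it lies strictly between $26025.2 and $26414.8, bidding your value wins at a price below your value (positive payoff) while bidding $26025.2 loses (payoff 0).
So the deviation strictly hurts on the open interval ($26025.2, $26414.8).

($26025.2, $26414.8)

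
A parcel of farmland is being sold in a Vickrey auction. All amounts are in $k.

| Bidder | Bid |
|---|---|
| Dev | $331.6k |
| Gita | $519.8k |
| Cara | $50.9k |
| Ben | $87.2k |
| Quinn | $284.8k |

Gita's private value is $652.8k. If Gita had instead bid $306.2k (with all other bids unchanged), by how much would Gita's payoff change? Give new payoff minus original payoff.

The highest bid among the other bidders is $331.6k; Gita's bid doesn't change that.
Original bid $519.8k: Gita is highest, pays the top rival bid $331.6k; payoff $652.8k − $331.6k = $321.2k.
Alternative bid $306.2k: Gita is not highest (top rival bid is $331.6k); payoff $0k.
Change in payoff = $0k − ($321.2k) = −$321.2k.

−$321.2k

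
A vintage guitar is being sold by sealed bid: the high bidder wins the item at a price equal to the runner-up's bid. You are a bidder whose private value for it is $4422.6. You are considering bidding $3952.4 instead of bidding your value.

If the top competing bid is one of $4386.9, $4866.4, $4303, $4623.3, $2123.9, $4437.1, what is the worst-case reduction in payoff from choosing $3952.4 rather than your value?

$119.6

$4386.9: truthful gives $35.7, deviation gives $0 → loss $35.7.
$4866.4: same outcome either way → loss $0.
$4303: truthful gives $119.6, deviation gives $0 → loss $119.6.
$4623.3: same outcome either way → loss $0.
$2123.9: same outcome either way → loss $0.
$4437.1: same outcome either way → loss $0.
Maximum loss: $119.6.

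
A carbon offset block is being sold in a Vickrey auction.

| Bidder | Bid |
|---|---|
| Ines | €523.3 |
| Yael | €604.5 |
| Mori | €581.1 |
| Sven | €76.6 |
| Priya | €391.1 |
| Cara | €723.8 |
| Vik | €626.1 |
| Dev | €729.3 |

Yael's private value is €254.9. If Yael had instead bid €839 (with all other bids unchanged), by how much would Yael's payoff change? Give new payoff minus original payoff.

The highest bid among the other bidders is €729.3; Yael's bid doesn't change that.
Original bid €604.5: Yael is not highest (top rival bid is €729.3); payoff €0.
Alternative bid €839: Yael is highest, pays the top rival bid €729.3; payoff €254.9 − €729.3 = −€474.4.
Change in payoff = −€474.4 − (€0) = −€474.4.

−€474.4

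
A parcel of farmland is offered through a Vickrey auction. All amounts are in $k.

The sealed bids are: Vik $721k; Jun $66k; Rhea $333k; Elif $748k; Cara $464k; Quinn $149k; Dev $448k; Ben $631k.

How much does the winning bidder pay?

Highest bid: Elif at $748k, so Elif wins.
Second-highest bid: Vik at $721k — that is the price the winner pays.

$721k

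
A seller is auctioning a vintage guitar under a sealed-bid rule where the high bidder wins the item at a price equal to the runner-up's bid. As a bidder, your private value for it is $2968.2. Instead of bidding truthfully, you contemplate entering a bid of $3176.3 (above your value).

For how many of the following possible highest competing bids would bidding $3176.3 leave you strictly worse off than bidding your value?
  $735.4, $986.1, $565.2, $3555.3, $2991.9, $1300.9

1

The deviation hurts exactly when the highest competing bid lies strictly between $2968.2 and $3176.3 — overbidding then wins at a price above your value.
$735.4: below both → same outcome either way.
$986.1: below both → same outcome either way.
$565.2: below both → same outcome either way.
$3555.3: above both → same outcome either way.
$2991.9: inside the interval → strictly worse (loss $23.7).
$1300.9: below both → same outcome either way.
Count: 1.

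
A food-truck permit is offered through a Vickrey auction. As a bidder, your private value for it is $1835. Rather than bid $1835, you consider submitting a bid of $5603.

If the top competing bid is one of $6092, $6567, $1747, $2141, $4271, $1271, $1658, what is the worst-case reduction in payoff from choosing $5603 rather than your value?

$2436

$6092: same outcome either way → loss $0.
$6567: same outcome either way → loss $0.
$1747: same outcome either way → loss $0.
$2141: truthful gives $0, deviation gives −$306 → loss $306.
$4271: truthful gives $0, deviation gives −$2436 → loss $2436.
$1271: same outcome either way → loss $0.
$1658: same outcome either way → loss $0.
Maximum loss: $2436.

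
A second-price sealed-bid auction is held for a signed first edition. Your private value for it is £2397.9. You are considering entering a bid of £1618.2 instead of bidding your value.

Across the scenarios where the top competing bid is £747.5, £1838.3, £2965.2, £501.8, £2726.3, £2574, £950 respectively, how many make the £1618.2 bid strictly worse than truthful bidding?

The deviation hurts exactly when the highest competing bid lies strictly between £1618.2 and £2397.9 — underbidding then forfeits a profitable win.
£747.5: below both → same outcome either way.
£1838.3: inside the interval → strictly worse (loss £559.6).
£2965.2: above both → same outcome either way.
£501.8: below both → same outcome either way.
£2726.3: above both → same outcome either way.
£2574: above both → same outcome either way.
£950: below both → same outcome either way.
Count: 1.

1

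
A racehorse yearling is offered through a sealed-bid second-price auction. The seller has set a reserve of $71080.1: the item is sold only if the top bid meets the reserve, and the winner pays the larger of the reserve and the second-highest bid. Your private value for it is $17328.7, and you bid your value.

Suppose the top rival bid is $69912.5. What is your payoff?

$0

Your bid $17328.7 is below the highest competing bid $69912.5, so you lose. Payoff $0.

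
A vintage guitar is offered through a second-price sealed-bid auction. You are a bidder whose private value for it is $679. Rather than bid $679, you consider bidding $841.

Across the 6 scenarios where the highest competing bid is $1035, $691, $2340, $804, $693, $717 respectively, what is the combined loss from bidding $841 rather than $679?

$189

The deviation costs you only when the competing bid falls strictly between $679 and $841; elsewhere both bids give the same outcome.
$1035: outcomes coincide → loss $0.
$691: truthful payoff $0, deviation payoff −$12 → loss $12.
$2340: outcomes coincide → loss $0.
$804: truthful payoff $0, deviation payoff −$125 → loss $125.
$693: truthful payoff $0, deviation payoff −$14 → loss $14.
$717: truthful payoff $0, deviation payoff −$38 → loss $38.
Total loss = $12 + $125 + $14 + $38 = $189.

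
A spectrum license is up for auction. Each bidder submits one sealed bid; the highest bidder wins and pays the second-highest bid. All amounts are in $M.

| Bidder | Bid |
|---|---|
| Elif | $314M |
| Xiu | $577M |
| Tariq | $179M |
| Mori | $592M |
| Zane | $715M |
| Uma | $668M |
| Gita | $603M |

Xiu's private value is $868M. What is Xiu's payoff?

$0M

Highest bid: Zane at $715M, so Zane wins.
Second-highest bid: Uma at $668M — that is the price the winner pays.
Xiu did not win, so Xiu pays nothing and receives nothing: payoff $0M.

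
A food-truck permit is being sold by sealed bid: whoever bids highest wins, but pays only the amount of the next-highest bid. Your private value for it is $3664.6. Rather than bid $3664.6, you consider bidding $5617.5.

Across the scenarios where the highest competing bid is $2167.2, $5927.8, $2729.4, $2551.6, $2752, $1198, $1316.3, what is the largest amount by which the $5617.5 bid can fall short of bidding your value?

$2167.2: same outcome either way → loss $0.
$5927.8: same outcome either way → loss $0.
$2729.4: same outcome either way → loss $0.
$2551.6: same outcome either way → loss $0.
$2752: same outcome either way → loss $0.
$1198: same outcome either way → loss $0.
$1316.3: same outcome either way → loss $0.
Maximum loss: $0.

$0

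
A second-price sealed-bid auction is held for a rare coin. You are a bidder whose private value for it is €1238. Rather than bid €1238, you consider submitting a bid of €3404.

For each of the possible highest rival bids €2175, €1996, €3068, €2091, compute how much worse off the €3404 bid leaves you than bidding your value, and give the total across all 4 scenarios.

The deviation costs you only when the competing bid falls strictly between €1238 and €3404; elsewhere both bids give the same outcome.
€2175: truthful payoff €0, deviation payoff −€937 → loss €937.
€1996: truthful payoff €0, deviation payoff −€758 → loss €758.
€3068: truthful payoff €0, deviation payoff −€1830 → loss €1830.
€2091: truthful payoff €0, deviation payoff −€853 → loss €853.
Total loss = €937 + €758 + €1830 + €853 = €4378.
Because the price is fixed by the runner-up's bid, deviating from your value can only change a good outcome into a bad one — never the reverse.

€4378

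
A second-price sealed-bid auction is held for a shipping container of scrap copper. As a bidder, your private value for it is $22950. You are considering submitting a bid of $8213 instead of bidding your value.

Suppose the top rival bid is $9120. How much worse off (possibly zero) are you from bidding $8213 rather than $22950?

Bidding your value $22950: you win (since $22950 > $9120) and pay $9120. Payoff $13830.
Bidding $8213: you lose. Payoff $0.
The competing bid $9120 lies between your shaded bid and your value, so underbidding forfeits an item you could have won at a profitable price.
Loss from deviating = $13830 − ($0) = $13830.

$13830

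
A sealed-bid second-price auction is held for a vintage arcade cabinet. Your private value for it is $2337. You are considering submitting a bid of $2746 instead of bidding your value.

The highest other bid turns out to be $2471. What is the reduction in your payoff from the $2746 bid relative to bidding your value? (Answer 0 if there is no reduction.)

$134

Bidding your value $2337: you lose (since $2337 < $2471). Payoff $0.
Bidding $2746: you win and pay $2471. Payoff $2337 − $2471 = −$134.
The competing bid $2471 lies between your value and your inflated bid, so overbidding wins an item priced above your value.
Loss from deviating = $0 − (−$134) = $134.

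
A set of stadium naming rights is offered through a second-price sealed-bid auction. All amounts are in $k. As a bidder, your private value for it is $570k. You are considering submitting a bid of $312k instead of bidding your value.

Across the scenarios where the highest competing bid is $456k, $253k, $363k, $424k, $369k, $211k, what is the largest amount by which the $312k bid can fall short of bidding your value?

$456k: truthful gives $114k, deviation gives $0k → loss $114k.
$253k: same outcome either way → loss $0k.
$363k: truthful gives $207k, deviation gives $0k → loss $207k.
$424k: truthful gives $146k, deviation gives $0k → loss $146k.
$369k: truthful gives $201k, deviation gives $0k → loss $201k.
$211k: same outcome either way → loss $0k.
Maximum loss: $207k.

$207k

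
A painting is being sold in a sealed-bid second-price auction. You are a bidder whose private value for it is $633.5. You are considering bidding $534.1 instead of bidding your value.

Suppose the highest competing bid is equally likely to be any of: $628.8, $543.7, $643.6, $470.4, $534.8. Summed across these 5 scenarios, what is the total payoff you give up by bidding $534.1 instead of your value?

The deviation costs you only when the competing bid falls strictly between $534.1 and $633.5; elsewhere both bids give the same outcome.
$628.8: truthful payoff $4.7, deviation payoff $0 → loss $4.7.
$543.7: truthful payoff $89.8, deviation payoff $0 → loss $89.8.
$643.6: outcomes coincide → loss $0.
$470.4: outcomes coincide → loss $0.
$534.8: truthful payoff $98.7, deviation payoff $0 → loss $98.7.
Total loss = $4.7 + $89.8 + $98.7 = $193.2.
Truthful bidding weakly dominates here: raising your bid can only win items priced above your value, and lowering it can only forfeit items priced below.

$193.2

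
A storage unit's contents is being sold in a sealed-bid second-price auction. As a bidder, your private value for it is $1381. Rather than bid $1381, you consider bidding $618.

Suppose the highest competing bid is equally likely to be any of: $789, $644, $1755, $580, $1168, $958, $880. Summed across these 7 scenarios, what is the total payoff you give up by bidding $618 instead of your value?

The deviation costs you only when the competing bid falls strictly between $618 and $1381; elsewhere both bids give the same outcome.
$789: truthful payoff $592, deviation payoff $0 → loss $592.
$644: truthful payoff $737, deviation payoff $0 → loss $737.
$1755: outcomes coincide → loss $0.
$580: outcomes coincide → loss $0.
$1168: truthful payoff $213, deviation payoff $0 → loss $213.
$958: truthful payoff $423, deviation payoff $0 → loss $423.
$880: truthful payoff $501, deviation payoff $0 → loss $501.
Total loss = $592 + $737 + $213 + $423 + $501 = $2466.

$2466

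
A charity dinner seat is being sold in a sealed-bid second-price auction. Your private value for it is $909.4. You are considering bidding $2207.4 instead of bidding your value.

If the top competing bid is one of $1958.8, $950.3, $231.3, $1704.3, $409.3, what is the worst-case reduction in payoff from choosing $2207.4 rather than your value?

$1049.4

$1958.8: truthful gives $0, deviation gives −$1049.4 → loss $1049.4.
$950.3: truthful gives $0, deviation gives −$40.9 → loss $40.9.
$231.3: same outcome either way → loss $0.
$1704.3: truthful gives $0, deviation gives −$794.9 → loss $794.9.
$409.3: same outcome either way → loss $0.
Maximum loss: $1049.4.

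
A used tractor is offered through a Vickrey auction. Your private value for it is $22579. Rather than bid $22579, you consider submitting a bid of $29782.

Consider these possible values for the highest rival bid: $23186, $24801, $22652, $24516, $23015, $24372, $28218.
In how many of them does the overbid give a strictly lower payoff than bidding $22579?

7

The deviation hurts exactly when the highest competing bid lies strictly between $22579 and $29782 — overbidding then wins at a price above your value.
$23186: inside the interval → strictly worse (loss $607).
$24801: inside the interval → strictly worse (loss $2222).
$22652: inside the interval → strictly worse (loss $73).
$24516: inside the interval → strictly worse (loss $1937).
$23015: inside the interval → strictly worse (loss $436).
$24372: inside the interval → strictly worse (loss $1793).
$28218: inside the interval → strictly worse (loss $5639).
Count: 7.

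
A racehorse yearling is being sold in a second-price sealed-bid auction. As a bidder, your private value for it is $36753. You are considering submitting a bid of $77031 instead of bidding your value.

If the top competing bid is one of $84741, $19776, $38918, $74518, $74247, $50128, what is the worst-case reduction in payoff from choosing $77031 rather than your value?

$37765

$84741: same outcome either way → loss $0.
$19776: same outcome either way → loss $0.
$38918: truthful gives $0, deviation gives −$2165 → loss $2165.
$74518: truthful gives $0, deviation gives −$37765 → loss $37765.
$74247: truthful gives $0, deviation gives −$37494 → loss $37494.
$50128: truthful gives $0, deviation gives −$13375 → loss $13375.
Maximum loss: $37765.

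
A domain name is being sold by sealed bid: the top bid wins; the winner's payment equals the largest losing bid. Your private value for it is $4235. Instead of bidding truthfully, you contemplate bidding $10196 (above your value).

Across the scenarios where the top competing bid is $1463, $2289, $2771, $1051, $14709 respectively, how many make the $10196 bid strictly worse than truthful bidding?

0

The deviation hurts exactly when the highest competing bid lies strictly between $4235 and $10196 — overbidding then wins at a price above your value.
$1463: below both → same outcome either way.
$2289: below both → same outcome either way.
$2771: below both → same outcome either way.
$1051: below both → same outcome either way.
$14709: above both → same outcome either way.
Count: 0.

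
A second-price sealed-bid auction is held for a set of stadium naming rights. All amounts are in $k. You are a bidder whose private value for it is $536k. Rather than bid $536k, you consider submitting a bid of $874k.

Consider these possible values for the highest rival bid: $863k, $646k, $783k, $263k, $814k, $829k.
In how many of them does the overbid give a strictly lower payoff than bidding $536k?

The deviation hurts exactly when the highest competing bid lies strictly between $536k and $874k — overbidding then wins at a price above your value.
$863k: inside the interval → strictly worse (loss $327k).
$646k: inside the interval → strictly worse (loss $110k).
$783k: inside the interval → strictly worse (loss $247k).
$263k: below both → same outcome either way.
$814k: inside the interval → strictly worse (loss $278k).
$829k: inside the interval → strictly worse (loss $293k).
Count: 5.

5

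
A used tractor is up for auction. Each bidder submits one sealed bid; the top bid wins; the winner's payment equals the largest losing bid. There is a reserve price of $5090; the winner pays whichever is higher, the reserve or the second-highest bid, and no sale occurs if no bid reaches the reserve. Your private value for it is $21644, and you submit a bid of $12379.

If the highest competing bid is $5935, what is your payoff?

Your bid $12379 is the highest and exceeds the reserve.
Price = max(second-highest bid, reserve) = max($5935, $5090) = $5935.
Payoff = $21644 − $5935 = $15709.

$15709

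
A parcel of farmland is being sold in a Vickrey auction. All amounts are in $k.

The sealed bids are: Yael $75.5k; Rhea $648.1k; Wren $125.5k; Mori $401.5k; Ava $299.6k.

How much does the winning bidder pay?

$401.5k

Highest bid: Rhea at $648.1k, so Rhea wins.
Second-highest bid: Mori at $401.5k — that is the price the winner pays.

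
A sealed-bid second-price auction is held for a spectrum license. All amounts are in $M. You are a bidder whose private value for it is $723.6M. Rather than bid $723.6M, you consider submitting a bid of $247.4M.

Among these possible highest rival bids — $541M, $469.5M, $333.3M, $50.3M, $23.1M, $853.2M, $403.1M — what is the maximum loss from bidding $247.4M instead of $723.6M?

$390.3M

$541M: truthful gives $182.6M, deviation gives $0M → loss $182.6M.
$469.5M: truthful gives $254.1M, deviation gives $0M → loss $254.1M.
$333.3M: truthful gives $390.3M, deviation gives $0M → loss $390.3M.
$50.3M: same outcome either way → loss $0M.
$23.1M: same outcome either way → loss $0M.
$853.2M: same outcome either way → loss $0M.
$403.1M: truthful gives $320.5M, deviation gives $0M → loss $320.5M.
Maximum loss: $390.3M.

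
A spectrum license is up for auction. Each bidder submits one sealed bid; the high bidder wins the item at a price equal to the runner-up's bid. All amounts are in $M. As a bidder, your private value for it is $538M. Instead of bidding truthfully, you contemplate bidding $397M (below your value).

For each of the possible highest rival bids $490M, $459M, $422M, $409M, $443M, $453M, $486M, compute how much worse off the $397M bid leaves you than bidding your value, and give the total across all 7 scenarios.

The deviation costs you only when the competing bid falls strictly between $397M and $538M; elsewhere both bids give the same outcome.
$490M: truthful payoff $48M, deviation payoff $0M → loss $48M.
$459M: truthful payoff $79M, deviation payoff $0M → loss $79M.
$422M: truthful payoff $116M, deviation payoff $0M → loss $116M.
$409M: truthful payoff $129M, deviation payoff $0M → loss $129M.
$443M: truthful payoff $95M, deviation payoff $0M → loss $95M.
$453M: truthful payoff $85M, deviation payoff $0M → loss $85M.
$486M: truthful payoff $52M, deviation payoff $0M → loss $52M.
Total loss = $48M + $79M + $116M + $129M + $95M + $85M + $52M = $604M.

$604M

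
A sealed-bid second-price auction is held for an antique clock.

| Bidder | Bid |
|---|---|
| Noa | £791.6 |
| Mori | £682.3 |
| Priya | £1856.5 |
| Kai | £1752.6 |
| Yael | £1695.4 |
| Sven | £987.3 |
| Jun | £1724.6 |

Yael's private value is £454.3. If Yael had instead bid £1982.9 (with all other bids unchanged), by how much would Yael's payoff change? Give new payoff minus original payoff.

The highest bid among the other bidders is £1856.5; Yael's bid doesn't change that.
Original bid £1695.4: Yael is not highest (top rival bid is £1856.5); payoff £0.
Alternative bid £1982.9: Yael is highest, pays the top rival bid £1856.5; payoff £454.3 − £1856.5 = −£1402.2.
Change in payoff = −£1402.2 − (£0) = −£1402.2.

−£1402.2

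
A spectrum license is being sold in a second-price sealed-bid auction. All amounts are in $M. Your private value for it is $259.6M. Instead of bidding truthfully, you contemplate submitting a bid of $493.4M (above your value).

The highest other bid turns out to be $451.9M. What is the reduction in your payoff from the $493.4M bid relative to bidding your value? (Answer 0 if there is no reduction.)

Bidding your value $259.6M: you lose (since $259.6M < $451.9M). Payoff $0M.
Bidding $493.4M: you win and pay $451.9M. Payoff $259.6M − $451.9M = −$192.3M.
The competing bid $451.9M lies between your value and your inflated bid, so overbidding wins an item priced above your value.
Loss from deviating = $0M − (−$192.3M) = $192.3M.
In a second-price auction your bid sets only whether you win, not what you pay, so bidding your true value is weakly dominant.

$192.3M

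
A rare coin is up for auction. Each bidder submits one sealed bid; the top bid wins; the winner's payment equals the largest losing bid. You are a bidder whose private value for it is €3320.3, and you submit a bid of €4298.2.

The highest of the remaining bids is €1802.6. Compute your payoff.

Your bid €4298.2 exceeds the highest competing bid €1802.6, so you win.
In a second-price auction the winner pays the second-highest bid, €1802.6.
Payoff = value − price = €3320.3 − €1802.6 = €1517.7.

€1517.7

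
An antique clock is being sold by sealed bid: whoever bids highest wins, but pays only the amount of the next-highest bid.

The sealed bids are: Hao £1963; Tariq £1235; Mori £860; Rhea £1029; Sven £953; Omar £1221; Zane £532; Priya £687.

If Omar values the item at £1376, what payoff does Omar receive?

£0

Highest bid: Hao at £1963, so Hao wins.
Second-highest bid: Tariq at £1235 — that is the price the winner pays.
Omar did not win, so Omar pays nothing and receives nothing: payoff £0.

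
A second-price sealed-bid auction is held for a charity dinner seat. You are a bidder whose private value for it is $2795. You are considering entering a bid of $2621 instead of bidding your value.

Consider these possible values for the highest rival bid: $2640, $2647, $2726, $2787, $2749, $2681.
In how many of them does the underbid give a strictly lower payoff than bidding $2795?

The deviation hurts exactly when the highest competing bid lies strictly between $2621 and $2795 — underbidding then forfeits a profitable win.
$2640: inside the interval → strictly worse (loss $155).
$2647: inside the interval → strictly worse (loss $148).
$2726: inside the interval → strictly worse (loss $69).
$2787: inside the interval → strictly worse (loss $8).
$2749: inside the interval → strictly worse (loss $46).
$2681: inside the interval → strictly worse (loss $114).
Count: 6.

6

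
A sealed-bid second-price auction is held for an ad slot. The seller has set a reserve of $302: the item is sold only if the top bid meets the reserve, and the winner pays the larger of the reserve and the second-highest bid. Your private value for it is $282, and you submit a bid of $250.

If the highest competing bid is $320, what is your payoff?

Your bid $250 is below the highest competing bid $320, so you lose. Payoff $0.

$0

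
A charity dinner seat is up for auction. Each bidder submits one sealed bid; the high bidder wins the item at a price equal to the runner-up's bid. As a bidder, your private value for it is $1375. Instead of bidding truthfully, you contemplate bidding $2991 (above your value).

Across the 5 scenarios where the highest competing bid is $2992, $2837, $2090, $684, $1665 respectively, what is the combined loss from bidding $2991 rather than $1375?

$2467

The deviation costs you only when the competing bid falls strictly between $1375 and $2991; elsewhere both bids give the same outcome.
$2992: outcomes coincide → loss $0.
$2837: truthful payoff $0, deviation payoff −$1462 → loss $1462.
$2090: truthful payoff $0, deviation payoff −$715 → loss $715.
$684: outcomes coincide → loss $0.
$1665: truthful payoff $0, deviation payoff −$290 → loss $290.
Total loss = $1462 + $715 + $290 = $2467.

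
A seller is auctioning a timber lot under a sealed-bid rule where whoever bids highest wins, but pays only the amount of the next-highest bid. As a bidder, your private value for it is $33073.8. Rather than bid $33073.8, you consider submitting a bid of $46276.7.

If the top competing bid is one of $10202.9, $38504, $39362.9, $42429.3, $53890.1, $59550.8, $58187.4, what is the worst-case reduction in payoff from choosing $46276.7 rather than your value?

$9355.5

$10202.9: same outcome either way → loss $0.
$38504: truthful gives $0, deviation gives −$5430.2 → loss $5430.2.
$39362.9: truthful gives $0, deviation gives −$6289.1 → loss $6289.1.
$42429.3: truthful gives $0, deviation gives −$9355.5 → loss $9355.5.
$53890.1: same outcome either way → loss $0.
$59550.8: same outcome either way → loss $0.
$58187.4: same outcome either way → loss $0.
Maximum loss: $9355.5.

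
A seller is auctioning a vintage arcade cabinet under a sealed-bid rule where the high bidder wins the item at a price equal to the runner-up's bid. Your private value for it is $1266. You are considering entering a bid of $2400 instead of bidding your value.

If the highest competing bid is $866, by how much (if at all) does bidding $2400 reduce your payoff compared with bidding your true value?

$0

Bidding your value $1266: you win (since $1266 > $866) and pay $866. Payoff $400.
Bidding $2400: you win and pay $866. Payoff $1266 − $866 = $400.
Difference = $400 − $400 = $0; both bids lead to the same outcome because the competing bid is below both your value and your alternative bid.
Because the price is fixed by the runner-up's bid, deviating from your value can only change a good outcome into a bad one — never the reverse.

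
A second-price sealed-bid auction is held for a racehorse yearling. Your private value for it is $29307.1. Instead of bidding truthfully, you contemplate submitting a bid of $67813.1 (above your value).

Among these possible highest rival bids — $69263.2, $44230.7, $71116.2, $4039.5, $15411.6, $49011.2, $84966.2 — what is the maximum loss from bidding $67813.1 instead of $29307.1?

$19704.1

$69263.2: same outcome either way → loss $0.
$44230.7: truthful gives $0, deviation gives −$14923.6 → loss $14923.6.
$71116.2: same outcome either way → loss $0.
$4039.5: same outcome either way → loss $0.
$15411.6: same outcome either way → loss $0.
$49011.2: truthful gives $0, deviation gives −$19704.1 → loss $19704.1.
$84966.2: same outcome either way → loss $0.
Maximum loss: $19704.1.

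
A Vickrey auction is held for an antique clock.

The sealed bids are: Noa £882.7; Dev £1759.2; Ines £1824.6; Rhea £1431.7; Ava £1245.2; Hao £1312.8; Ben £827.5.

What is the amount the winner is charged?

£1759.2

Highest bid: Ines at £1824.6, so Ines wins.
Second-highest bid: Dev at £1759.2 — that is the price the winner pays.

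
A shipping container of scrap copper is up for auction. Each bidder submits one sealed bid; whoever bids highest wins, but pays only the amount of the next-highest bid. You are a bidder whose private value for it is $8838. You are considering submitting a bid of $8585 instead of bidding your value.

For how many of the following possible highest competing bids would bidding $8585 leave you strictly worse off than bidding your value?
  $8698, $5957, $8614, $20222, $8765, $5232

3

The deviation hurts exactly when the highest competing bid lies strictly between $8585 and $8838 — underbidding then forfeits a profitable win.
$8698: inside the interval → strictly worse (loss $140).
$5957: below both → same outcome either way.
$8614: inside the interval → strictly worse (loss $224).
$20222: above both → same outcome either way.
$8765: inside the interval → strictly worse (loss $73).
$5232: below both → same outcome either way.
Count: 3.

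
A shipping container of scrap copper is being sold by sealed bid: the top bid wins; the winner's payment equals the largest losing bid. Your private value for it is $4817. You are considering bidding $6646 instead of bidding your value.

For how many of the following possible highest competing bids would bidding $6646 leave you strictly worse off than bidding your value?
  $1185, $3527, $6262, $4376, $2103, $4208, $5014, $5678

3

The deviation hurts exactly when the highest competing bid lies strictly between $4817 and $6646 — overbidding then wins at a price above your value.
$1185: below both → same outcome either way.
$3527: below both → same outcome either way.
$6262: inside the interval → strictly worse (loss $1445).
$4376: below both → same outcome either way.
$2103: below both → same outcome either way.
$4208: below both → same outcome either way.
$5014: inside the interval → strictly worse (loss $197).
$5678: inside the interval → strictly worse (loss $861).
Count: 3.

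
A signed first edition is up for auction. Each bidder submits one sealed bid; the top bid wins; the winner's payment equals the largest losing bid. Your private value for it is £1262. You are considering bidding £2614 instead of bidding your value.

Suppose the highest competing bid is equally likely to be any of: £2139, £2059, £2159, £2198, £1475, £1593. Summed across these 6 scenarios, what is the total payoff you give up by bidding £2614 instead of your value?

The deviation costs you only when the competing bid falls strictly between £1262 and £2614; elsewhere both bids give the same outcome.
£2139: truthful payoff £0, deviation payoff −£877 → loss £877.
£2059: truthful payoff £0, deviation payoff −£797 → loss £797.
£2159: truthful payoff £0, deviation payoff −£897 → loss £897.
£2198: truthful payoff £0, deviation payoff −£936 → loss £936.
£1475: truthful payoff £0, deviation payoff −£213 → loss £213.
£1593: truthful payoff £0, deviation payoff −£331 → loss £331.
Total loss = £877 + £797 + £897 + £936 + £213 + £331 = £4051.

£4051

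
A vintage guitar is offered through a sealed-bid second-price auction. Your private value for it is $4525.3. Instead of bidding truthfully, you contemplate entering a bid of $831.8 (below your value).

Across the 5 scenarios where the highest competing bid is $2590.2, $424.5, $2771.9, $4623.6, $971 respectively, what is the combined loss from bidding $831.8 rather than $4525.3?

The deviation costs you only when the competing bid falls strictly between $831.8 and $4525.3; elsewhere both bids give the same outcome.
$2590.2: truthful payoff $1935.1, deviation payoff $0 → loss $1935.1.
$424.5: outcomes coincide → loss $0.
$2771.9: truthful payoff $1753.4, deviation payoff $0 → loss $1753.4.
$4623.6: outcomes coincide → loss $0.
$971: truthful payoff $3554.3, deviation payoff $0 → loss $3554.3.
Total loss = $1935.1 + $1753.4 + $3554.3 = $7242.8.

$7242.8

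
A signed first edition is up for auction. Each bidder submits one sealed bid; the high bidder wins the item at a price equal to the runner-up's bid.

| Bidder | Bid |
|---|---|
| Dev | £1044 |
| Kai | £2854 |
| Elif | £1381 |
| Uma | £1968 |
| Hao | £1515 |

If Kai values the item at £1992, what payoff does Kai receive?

£24

Highest bid: Kai at £2854, so Kai wins.
Second-highest bid: Uma at £1968 — that is the price the winner pays.
Kai's payoff = value − price = £1992 − £1968 = £24.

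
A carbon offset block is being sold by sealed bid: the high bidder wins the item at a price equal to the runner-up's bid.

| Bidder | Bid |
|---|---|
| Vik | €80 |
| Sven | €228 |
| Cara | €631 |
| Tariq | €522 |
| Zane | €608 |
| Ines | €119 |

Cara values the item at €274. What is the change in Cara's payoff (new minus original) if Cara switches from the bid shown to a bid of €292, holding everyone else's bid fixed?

€334

The highest bid among the other bidders is €608; Cara's bid doesn't change that.
Original bid €631: Cara is highest, pays the top rival bid €608; payoff €274 − €608 = −€334.
Alternative bid €292: Cara is not highest (top rival bid is €608); payoff €0.
Change in payoff = €0 − (−€334) = €334.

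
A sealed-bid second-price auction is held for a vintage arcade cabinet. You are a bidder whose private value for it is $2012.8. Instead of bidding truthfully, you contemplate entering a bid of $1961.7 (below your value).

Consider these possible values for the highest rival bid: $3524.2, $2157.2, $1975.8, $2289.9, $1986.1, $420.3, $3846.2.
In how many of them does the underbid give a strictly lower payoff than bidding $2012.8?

The deviation hurts exactly when the highest competing bid lies strictly between $1961.7 and $2012.8 — underbidding then forfeits a profitable win.
$3524.2: above both → same outcome either way.
$2157.2: above both → same outcome either way.
$1975.8: inside the interval → strictly worse (loss $37).
$2289.9: above both → same outcome either way.
$1986.1: inside the interval → strictly worse (loss $26.7).
$420.3: below both → same outcome either way.
$3846.2: above both → same outcome either way.
Count: 2.

2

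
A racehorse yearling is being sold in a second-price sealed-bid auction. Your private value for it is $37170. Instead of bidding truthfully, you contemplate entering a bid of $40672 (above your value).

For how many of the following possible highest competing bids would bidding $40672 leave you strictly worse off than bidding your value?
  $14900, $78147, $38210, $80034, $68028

1

The deviation hurts exactly when the highest competing bid lies strictly between $37170 and $40672 — overbidding then wins at a price above your value.
$14900: below both → same outcome either way.
$78147: above both → same outcome either way.
$38210: inside the interval → strictly worse (loss $1040).
$80034: above both → same outcome either way.
$68028: above both → same outcome either way.
Count: 1.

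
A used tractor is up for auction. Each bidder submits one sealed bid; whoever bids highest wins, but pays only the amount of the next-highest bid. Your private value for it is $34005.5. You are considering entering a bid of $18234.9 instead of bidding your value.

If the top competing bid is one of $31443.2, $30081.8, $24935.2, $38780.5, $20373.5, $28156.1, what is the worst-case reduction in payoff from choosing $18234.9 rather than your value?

$31443.2: truthful gives $2562.3, deviation gives $0 → loss $2562.3.
$30081.8: truthful gives $3923.7, deviation gives $0 → loss $3923.7.
$24935.2: truthful gives $9070.3, deviation gives $0 → loss $9070.3.
$38780.5: same outcome either way → loss $0.
$20373.5: truthful gives $13632, deviation gives $0 → loss $13632.
$28156.1: truthful gives $5849.4, deviation gives $0 → loss $5849.4.
Maximum loss: $13632.

$13632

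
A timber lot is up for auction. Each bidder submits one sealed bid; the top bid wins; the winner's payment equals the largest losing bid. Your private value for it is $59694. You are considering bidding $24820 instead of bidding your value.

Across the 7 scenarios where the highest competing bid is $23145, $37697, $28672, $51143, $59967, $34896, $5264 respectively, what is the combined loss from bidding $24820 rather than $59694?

$86368

The deviation costs you only when the competing bid falls strictly between $24820 and $59694; elsewhere both bids give the same outcome.
$23145: outcomes coincide → loss $0.
$37697: truthful payoff $21997, deviation payoff $0 → loss $21997.
$28672: truthful payoff $31022, deviation payoff $0 → loss $31022.
$51143: truthful payoff $8551, deviation payoff $0 → loss $8551.
$59967: outcomes coincide → loss $0.
$34896: truthful payoff $24798, deviation payoff $0 → loss $24798.
$5264: outcomes coincide → loss $0.
Total loss = $21997 + $31022 + $8551 + $24798 = $86368.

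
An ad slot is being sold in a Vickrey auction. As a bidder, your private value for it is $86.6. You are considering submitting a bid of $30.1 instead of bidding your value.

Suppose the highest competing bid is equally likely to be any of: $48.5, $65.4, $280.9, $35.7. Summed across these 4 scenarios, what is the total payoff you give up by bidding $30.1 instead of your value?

$110.2

The deviation costs you only when the competing bid falls strictly between $30.1 and $86.6; elsewhere both bids give the same outcome.
$48.5: truthful payoff $38.1, deviation payoff $0 → loss $38.1.
$65.4: truthful payoff $21.2, deviation payoff $0 → loss $21.2.
$280.9: outcomes coincide → loss $0.
$35.7: truthful payoff $50.9, deviation payoff $0 → loss $50.9.
Total loss = $38.1 + $21.2 + $50.9 = $110.2.
Because the price is fixed by the runner-up's bid, deviating from your value can only change a good outcome into a bad one — never the reverse.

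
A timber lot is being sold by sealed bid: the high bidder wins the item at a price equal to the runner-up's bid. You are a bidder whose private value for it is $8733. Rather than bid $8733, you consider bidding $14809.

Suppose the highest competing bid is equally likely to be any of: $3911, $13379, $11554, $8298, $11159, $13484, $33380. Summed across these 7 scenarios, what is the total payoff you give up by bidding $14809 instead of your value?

$14644

The deviation costs you only when the competing bid falls strictly between $8733 and $14809; elsewhere both bids give the same outcome.
$3911: outcomes coincide → loss $0.
$13379: truthful payoff $0, deviation payoff −$4646 → loss $4646.
$11554: truthful payoff $0, deviation payoff −$2821 → loss $2821.
$8298: outcomes coincide → loss $0.
$11159: truthful payoff $0, deviation payoff −$2426 → loss $2426.
$13484: truthful payoff $0, deviation payoff −$4751 → loss $4751.
$33380: outcomes coincide → loss $0.
Total loss = $4646 + $2821 + $2426 + $4751 = $14644.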